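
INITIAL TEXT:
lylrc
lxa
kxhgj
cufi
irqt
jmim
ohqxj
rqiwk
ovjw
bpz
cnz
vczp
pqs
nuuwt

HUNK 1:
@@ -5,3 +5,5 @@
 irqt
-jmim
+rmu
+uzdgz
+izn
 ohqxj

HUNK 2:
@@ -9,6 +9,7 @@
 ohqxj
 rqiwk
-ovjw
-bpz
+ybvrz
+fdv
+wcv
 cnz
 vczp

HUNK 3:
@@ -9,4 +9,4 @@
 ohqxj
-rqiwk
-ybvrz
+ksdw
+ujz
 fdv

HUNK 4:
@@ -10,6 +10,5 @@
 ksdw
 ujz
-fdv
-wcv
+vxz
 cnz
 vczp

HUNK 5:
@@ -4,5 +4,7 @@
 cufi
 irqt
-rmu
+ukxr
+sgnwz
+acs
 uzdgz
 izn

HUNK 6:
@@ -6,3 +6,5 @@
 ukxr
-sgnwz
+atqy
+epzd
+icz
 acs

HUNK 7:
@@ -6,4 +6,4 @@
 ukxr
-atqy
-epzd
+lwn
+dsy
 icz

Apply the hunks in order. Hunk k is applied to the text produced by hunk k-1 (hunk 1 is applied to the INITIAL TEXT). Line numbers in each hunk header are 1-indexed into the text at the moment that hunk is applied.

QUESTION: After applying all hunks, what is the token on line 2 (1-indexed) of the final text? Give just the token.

Hunk 1: at line 5 remove [jmim] add [rmu,uzdgz,izn] -> 16 lines: lylrc lxa kxhgj cufi irqt rmu uzdgz izn ohqxj rqiwk ovjw bpz cnz vczp pqs nuuwt
Hunk 2: at line 9 remove [ovjw,bpz] add [ybvrz,fdv,wcv] -> 17 lines: lylrc lxa kxhgj cufi irqt rmu uzdgz izn ohqxj rqiwk ybvrz fdv wcv cnz vczp pqs nuuwt
Hunk 3: at line 9 remove [rqiwk,ybvrz] add [ksdw,ujz] -> 17 lines: lylrc lxa kxhgj cufi irqt rmu uzdgz izn ohqxj ksdw ujz fdv wcv cnz vczp pqs nuuwt
Hunk 4: at line 10 remove [fdv,wcv] add [vxz] -> 16 lines: lylrc lxa kxhgj cufi irqt rmu uzdgz izn ohqxj ksdw ujz vxz cnz vczp pqs nuuwt
Hunk 5: at line 4 remove [rmu] add [ukxr,sgnwz,acs] -> 18 lines: lylrc lxa kxhgj cufi irqt ukxr sgnwz acs uzdgz izn ohqxj ksdw ujz vxz cnz vczp pqs nuuwt
Hunk 6: at line 6 remove [sgnwz] add [atqy,epzd,icz] -> 20 lines: lylrc lxa kxhgj cufi irqt ukxr atqy epzd icz acs uzdgz izn ohqxj ksdw ujz vxz cnz vczp pqs nuuwt
Hunk 7: at line 6 remove [atqy,epzd] add [lwn,dsy] -> 20 lines: lylrc lxa kxhgj cufi irqt ukxr lwn dsy icz acs uzdgz izn ohqxj ksdw ujz vxz cnz vczp pqs nuuwt
Final line 2: lxa

Answer: lxa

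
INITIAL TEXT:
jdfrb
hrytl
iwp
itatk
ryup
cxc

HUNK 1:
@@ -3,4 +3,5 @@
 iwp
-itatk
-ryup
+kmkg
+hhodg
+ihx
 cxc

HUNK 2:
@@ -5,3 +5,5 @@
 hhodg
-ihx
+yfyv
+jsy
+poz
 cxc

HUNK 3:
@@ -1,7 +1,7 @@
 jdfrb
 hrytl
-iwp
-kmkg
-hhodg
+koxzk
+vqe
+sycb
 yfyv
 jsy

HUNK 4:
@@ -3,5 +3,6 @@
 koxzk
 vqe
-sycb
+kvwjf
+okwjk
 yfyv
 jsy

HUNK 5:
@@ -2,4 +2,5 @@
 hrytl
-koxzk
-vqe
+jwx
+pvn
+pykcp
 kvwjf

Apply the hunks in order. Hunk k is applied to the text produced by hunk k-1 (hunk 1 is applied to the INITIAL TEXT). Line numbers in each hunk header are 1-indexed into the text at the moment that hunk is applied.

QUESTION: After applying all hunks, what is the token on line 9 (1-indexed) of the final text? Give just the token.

Hunk 1: at line 3 remove [itatk,ryup] add [kmkg,hhodg,ihx] -> 7 lines: jdfrb hrytl iwp kmkg hhodg ihx cxc
Hunk 2: at line 5 remove [ihx] add [yfyv,jsy,poz] -> 9 lines: jdfrb hrytl iwp kmkg hhodg yfyv jsy poz cxc
Hunk 3: at line 1 remove [iwp,kmkg,hhodg] add [koxzk,vqe,sycb] -> 9 lines: jdfrb hrytl koxzk vqe sycb yfyv jsy poz cxc
Hunk 4: at line 3 remove [sycb] add [kvwjf,okwjk] -> 10 lines: jdfrb hrytl koxzk vqe kvwjf okwjk yfyv jsy poz cxc
Hunk 5: at line 2 remove [koxzk,vqe] add [jwx,pvn,pykcp] -> 11 lines: jdfrb hrytl jwx pvn pykcp kvwjf okwjk yfyv jsy poz cxc
Final line 9: jsy

Answer: jsy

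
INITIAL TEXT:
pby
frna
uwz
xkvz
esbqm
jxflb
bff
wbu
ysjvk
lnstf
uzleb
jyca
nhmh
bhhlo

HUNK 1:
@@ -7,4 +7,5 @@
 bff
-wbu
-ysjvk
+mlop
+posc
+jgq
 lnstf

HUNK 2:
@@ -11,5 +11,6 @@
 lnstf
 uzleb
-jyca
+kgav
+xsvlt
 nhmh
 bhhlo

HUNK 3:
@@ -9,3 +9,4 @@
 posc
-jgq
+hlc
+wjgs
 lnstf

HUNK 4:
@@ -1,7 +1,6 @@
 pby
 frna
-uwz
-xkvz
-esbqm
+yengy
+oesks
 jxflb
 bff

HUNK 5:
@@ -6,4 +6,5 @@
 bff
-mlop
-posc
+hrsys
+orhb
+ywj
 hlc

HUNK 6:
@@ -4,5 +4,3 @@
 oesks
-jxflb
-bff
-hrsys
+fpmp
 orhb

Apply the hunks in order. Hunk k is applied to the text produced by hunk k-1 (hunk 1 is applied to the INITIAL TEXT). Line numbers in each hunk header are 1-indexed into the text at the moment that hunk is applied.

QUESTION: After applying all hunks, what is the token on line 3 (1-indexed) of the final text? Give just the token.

Answer: yengy

Derivation:
Hunk 1: at line 7 remove [wbu,ysjvk] add [mlop,posc,jgq] -> 15 lines: pby frna uwz xkvz esbqm jxflb bff mlop posc jgq lnstf uzleb jyca nhmh bhhlo
Hunk 2: at line 11 remove [jyca] add [kgav,xsvlt] -> 16 lines: pby frna uwz xkvz esbqm jxflb bff mlop posc jgq lnstf uzleb kgav xsvlt nhmh bhhlo
Hunk 3: at line 9 remove [jgq] add [hlc,wjgs] -> 17 lines: pby frna uwz xkvz esbqm jxflb bff mlop posc hlc wjgs lnstf uzleb kgav xsvlt nhmh bhhlo
Hunk 4: at line 1 remove [uwz,xkvz,esbqm] add [yengy,oesks] -> 16 lines: pby frna yengy oesks jxflb bff mlop posc hlc wjgs lnstf uzleb kgav xsvlt nhmh bhhlo
Hunk 5: at line 6 remove [mlop,posc] add [hrsys,orhb,ywj] -> 17 lines: pby frna yengy oesks jxflb bff hrsys orhb ywj hlc wjgs lnstf uzleb kgav xsvlt nhmh bhhlo
Hunk 6: at line 4 remove [jxflb,bff,hrsys] add [fpmp] -> 15 lines: pby frna yengy oesks fpmp orhb ywj hlc wjgs lnstf uzleb kgav xsvlt nhmh bhhlo
Final line 3: yengy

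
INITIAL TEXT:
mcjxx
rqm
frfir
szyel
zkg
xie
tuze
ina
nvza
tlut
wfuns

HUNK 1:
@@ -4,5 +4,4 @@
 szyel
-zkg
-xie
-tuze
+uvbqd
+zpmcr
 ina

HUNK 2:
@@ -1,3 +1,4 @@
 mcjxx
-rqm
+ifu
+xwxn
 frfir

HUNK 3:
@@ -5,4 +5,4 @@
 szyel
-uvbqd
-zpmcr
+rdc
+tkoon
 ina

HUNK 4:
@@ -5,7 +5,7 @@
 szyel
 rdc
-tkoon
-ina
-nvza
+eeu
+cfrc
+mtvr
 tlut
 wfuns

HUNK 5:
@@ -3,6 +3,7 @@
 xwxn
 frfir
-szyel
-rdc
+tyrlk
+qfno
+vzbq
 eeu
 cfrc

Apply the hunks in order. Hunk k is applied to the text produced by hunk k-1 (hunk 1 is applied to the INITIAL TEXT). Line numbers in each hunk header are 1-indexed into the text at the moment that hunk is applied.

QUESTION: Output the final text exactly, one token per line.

Hunk 1: at line 4 remove [zkg,xie,tuze] add [uvbqd,zpmcr] -> 10 lines: mcjxx rqm frfir szyel uvbqd zpmcr ina nvza tlut wfuns
Hunk 2: at line 1 remove [rqm] add [ifu,xwxn] -> 11 lines: mcjxx ifu xwxn frfir szyel uvbqd zpmcr ina nvza tlut wfuns
Hunk 3: at line 5 remove [uvbqd,zpmcr] add [rdc,tkoon] -> 11 lines: mcjxx ifu xwxn frfir szyel rdc tkoon ina nvza tlut wfuns
Hunk 4: at line 5 remove [tkoon,ina,nvza] add [eeu,cfrc,mtvr] -> 11 lines: mcjxx ifu xwxn frfir szyel rdc eeu cfrc mtvr tlut wfuns
Hunk 5: at line 3 remove [szyel,rdc] add [tyrlk,qfno,vzbq] -> 12 lines: mcjxx ifu xwxn frfir tyrlk qfno vzbq eeu cfrc mtvr tlut wfuns

Answer: mcjxx
ifu
xwxn
frfir
tyrlk
qfno
vzbq
eeu
cfrc
mtvr
tlut
wfuns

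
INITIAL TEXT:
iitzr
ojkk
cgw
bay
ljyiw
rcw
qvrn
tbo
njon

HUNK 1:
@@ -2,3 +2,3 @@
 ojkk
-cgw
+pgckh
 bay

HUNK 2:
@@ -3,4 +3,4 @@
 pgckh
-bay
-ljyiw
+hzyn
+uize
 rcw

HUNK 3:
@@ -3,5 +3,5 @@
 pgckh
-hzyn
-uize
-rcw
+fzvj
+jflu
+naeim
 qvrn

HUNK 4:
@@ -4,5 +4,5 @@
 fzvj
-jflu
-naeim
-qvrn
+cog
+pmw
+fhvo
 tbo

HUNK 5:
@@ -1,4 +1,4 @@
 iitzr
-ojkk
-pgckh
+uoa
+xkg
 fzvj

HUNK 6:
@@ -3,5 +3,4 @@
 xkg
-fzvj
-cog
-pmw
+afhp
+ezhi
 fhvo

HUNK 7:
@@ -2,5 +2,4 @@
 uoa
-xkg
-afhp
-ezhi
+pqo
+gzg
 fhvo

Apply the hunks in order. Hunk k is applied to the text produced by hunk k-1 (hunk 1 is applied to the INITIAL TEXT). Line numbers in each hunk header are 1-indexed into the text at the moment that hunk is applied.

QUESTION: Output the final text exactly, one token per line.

Hunk 1: at line 2 remove [cgw] add [pgckh] -> 9 lines: iitzr ojkk pgckh bay ljyiw rcw qvrn tbo njon
Hunk 2: at line 3 remove [bay,ljyiw] add [hzyn,uize] -> 9 lines: iitzr ojkk pgckh hzyn uize rcw qvrn tbo njon
Hunk 3: at line 3 remove [hzyn,uize,rcw] add [fzvj,jflu,naeim] -> 9 lines: iitzr ojkk pgckh fzvj jflu naeim qvrn tbo njon
Hunk 4: at line 4 remove [jflu,naeim,qvrn] add [cog,pmw,fhvo] -> 9 lines: iitzr ojkk pgckh fzvj cog pmw fhvo tbo njon
Hunk 5: at line 1 remove [ojkk,pgckh] add [uoa,xkg] -> 9 lines: iitzr uoa xkg fzvj cog pmw fhvo tbo njon
Hunk 6: at line 3 remove [fzvj,cog,pmw] add [afhp,ezhi] -> 8 lines: iitzr uoa xkg afhp ezhi fhvo tbo njon
Hunk 7: at line 2 remove [xkg,afhp,ezhi] add [pqo,gzg] -> 7 lines: iitzr uoa pqo gzg fhvo tbo njon

Answer: iitzr
uoa
pqo
gzg
fhvo
tbo
njon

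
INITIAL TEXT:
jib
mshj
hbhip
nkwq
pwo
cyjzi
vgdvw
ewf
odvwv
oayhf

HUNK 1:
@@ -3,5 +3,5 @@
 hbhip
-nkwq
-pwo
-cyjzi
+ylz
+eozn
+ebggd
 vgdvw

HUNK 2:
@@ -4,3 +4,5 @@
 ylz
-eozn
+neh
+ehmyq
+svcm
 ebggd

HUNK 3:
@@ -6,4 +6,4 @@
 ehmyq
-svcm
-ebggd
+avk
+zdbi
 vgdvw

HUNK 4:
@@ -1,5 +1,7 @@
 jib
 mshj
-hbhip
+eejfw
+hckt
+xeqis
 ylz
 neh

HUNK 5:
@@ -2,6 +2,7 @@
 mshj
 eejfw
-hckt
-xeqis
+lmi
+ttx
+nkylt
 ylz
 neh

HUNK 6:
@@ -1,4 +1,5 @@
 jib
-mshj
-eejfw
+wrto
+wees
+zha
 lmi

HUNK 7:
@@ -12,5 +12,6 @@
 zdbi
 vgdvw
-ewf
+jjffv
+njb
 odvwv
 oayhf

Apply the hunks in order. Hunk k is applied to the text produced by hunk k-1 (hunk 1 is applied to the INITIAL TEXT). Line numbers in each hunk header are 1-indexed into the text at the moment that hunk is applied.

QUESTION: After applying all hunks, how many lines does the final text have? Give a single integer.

Answer: 17

Derivation:
Hunk 1: at line 3 remove [nkwq,pwo,cyjzi] add [ylz,eozn,ebggd] -> 10 lines: jib mshj hbhip ylz eozn ebggd vgdvw ewf odvwv oayhf
Hunk 2: at line 4 remove [eozn] add [neh,ehmyq,svcm] -> 12 lines: jib mshj hbhip ylz neh ehmyq svcm ebggd vgdvw ewf odvwv oayhf
Hunk 3: at line 6 remove [svcm,ebggd] add [avk,zdbi] -> 12 lines: jib mshj hbhip ylz neh ehmyq avk zdbi vgdvw ewf odvwv oayhf
Hunk 4: at line 1 remove [hbhip] add [eejfw,hckt,xeqis] -> 14 lines: jib mshj eejfw hckt xeqis ylz neh ehmyq avk zdbi vgdvw ewf odvwv oayhf
Hunk 5: at line 2 remove [hckt,xeqis] add [lmi,ttx,nkylt] -> 15 lines: jib mshj eejfw lmi ttx nkylt ylz neh ehmyq avk zdbi vgdvw ewf odvwv oayhf
Hunk 6: at line 1 remove [mshj,eejfw] add [wrto,wees,zha] -> 16 lines: jib wrto wees zha lmi ttx nkylt ylz neh ehmyq avk zdbi vgdvw ewf odvwv oayhf
Hunk 7: at line 12 remove [ewf] add [jjffv,njb] -> 17 lines: jib wrto wees zha lmi ttx nkylt ylz neh ehmyq avk zdbi vgdvw jjffv njb odvwv oayhf
Final line count: 17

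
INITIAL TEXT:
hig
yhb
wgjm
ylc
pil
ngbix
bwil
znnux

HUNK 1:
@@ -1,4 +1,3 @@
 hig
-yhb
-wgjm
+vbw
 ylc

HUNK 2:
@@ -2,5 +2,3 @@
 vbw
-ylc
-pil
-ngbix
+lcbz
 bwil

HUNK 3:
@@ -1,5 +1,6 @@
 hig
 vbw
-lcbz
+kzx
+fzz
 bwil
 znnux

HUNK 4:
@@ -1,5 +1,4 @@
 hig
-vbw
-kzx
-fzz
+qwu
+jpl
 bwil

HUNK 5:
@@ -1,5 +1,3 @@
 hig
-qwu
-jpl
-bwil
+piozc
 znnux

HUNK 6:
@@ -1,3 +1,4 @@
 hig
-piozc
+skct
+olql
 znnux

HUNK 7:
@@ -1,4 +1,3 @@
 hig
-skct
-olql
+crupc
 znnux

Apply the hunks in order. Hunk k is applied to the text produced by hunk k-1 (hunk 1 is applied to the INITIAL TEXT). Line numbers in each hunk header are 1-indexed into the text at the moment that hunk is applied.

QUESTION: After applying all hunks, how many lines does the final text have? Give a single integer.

Answer: 3

Derivation:
Hunk 1: at line 1 remove [yhb,wgjm] add [vbw] -> 7 lines: hig vbw ylc pil ngbix bwil znnux
Hunk 2: at line 2 remove [ylc,pil,ngbix] add [lcbz] -> 5 lines: hig vbw lcbz bwil znnux
Hunk 3: at line 1 remove [lcbz] add [kzx,fzz] -> 6 lines: hig vbw kzx fzz bwil znnux
Hunk 4: at line 1 remove [vbw,kzx,fzz] add [qwu,jpl] -> 5 lines: hig qwu jpl bwil znnux
Hunk 5: at line 1 remove [qwu,jpl,bwil] add [piozc] -> 3 lines: hig piozc znnux
Hunk 6: at line 1 remove [piozc] add [skct,olql] -> 4 lines: hig skct olql znnux
Hunk 7: at line 1 remove [skct,olql] add [crupc] -> 3 lines: hig crupc znnux
Final line count: 3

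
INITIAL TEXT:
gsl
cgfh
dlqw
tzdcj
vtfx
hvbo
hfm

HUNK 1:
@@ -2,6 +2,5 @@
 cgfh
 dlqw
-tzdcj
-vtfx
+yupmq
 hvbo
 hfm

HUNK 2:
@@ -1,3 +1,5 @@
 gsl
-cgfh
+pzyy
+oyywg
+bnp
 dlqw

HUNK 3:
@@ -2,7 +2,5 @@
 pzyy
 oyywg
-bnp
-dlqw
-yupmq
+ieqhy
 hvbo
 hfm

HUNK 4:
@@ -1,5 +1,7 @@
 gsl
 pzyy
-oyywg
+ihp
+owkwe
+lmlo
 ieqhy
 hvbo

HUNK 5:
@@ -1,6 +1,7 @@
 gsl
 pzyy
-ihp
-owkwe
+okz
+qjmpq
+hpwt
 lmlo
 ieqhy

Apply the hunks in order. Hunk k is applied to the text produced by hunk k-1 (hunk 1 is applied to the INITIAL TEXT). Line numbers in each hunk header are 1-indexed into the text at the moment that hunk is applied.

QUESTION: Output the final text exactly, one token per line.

Hunk 1: at line 2 remove [tzdcj,vtfx] add [yupmq] -> 6 lines: gsl cgfh dlqw yupmq hvbo hfm
Hunk 2: at line 1 remove [cgfh] add [pzyy,oyywg,bnp] -> 8 lines: gsl pzyy oyywg bnp dlqw yupmq hvbo hfm
Hunk 3: at line 2 remove [bnp,dlqw,yupmq] add [ieqhy] -> 6 lines: gsl pzyy oyywg ieqhy hvbo hfm
Hunk 4: at line 1 remove [oyywg] add [ihp,owkwe,lmlo] -> 8 lines: gsl pzyy ihp owkwe lmlo ieqhy hvbo hfm
Hunk 5: at line 1 remove [ihp,owkwe] add [okz,qjmpq,hpwt] -> 9 lines: gsl pzyy okz qjmpq hpwt lmlo ieqhy hvbo hfm

Answer: gsl
pzyy
okz
qjmpq
hpwt
lmlo
ieqhy
hvbo
hfm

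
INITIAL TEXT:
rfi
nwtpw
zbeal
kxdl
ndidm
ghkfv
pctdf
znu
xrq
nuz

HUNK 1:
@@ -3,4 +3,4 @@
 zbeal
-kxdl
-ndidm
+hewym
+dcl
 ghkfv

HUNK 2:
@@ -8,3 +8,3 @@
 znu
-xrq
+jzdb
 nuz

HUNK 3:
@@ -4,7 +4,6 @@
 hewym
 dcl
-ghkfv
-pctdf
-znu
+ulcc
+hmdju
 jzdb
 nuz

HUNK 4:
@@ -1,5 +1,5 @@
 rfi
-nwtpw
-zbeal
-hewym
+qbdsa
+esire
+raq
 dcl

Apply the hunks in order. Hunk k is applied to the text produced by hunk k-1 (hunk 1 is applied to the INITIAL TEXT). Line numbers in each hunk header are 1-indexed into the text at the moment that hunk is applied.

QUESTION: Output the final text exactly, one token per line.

Answer: rfi
qbdsa
esire
raq
dcl
ulcc
hmdju
jzdb
nuz

Derivation:
Hunk 1: at line 3 remove [kxdl,ndidm] add [hewym,dcl] -> 10 lines: rfi nwtpw zbeal hewym dcl ghkfv pctdf znu xrq nuz
Hunk 2: at line 8 remove [xrq] add [jzdb] -> 10 lines: rfi nwtpw zbeal hewym dcl ghkfv pctdf znu jzdb nuz
Hunk 3: at line 4 remove [ghkfv,pctdf,znu] add [ulcc,hmdju] -> 9 lines: rfi nwtpw zbeal hewym dcl ulcc hmdju jzdb nuz
Hunk 4: at line 1 remove [nwtpw,zbeal,hewym] add [qbdsa,esire,raq] -> 9 lines: rfi qbdsa esire raq dcl ulcc hmdju jzdb nuz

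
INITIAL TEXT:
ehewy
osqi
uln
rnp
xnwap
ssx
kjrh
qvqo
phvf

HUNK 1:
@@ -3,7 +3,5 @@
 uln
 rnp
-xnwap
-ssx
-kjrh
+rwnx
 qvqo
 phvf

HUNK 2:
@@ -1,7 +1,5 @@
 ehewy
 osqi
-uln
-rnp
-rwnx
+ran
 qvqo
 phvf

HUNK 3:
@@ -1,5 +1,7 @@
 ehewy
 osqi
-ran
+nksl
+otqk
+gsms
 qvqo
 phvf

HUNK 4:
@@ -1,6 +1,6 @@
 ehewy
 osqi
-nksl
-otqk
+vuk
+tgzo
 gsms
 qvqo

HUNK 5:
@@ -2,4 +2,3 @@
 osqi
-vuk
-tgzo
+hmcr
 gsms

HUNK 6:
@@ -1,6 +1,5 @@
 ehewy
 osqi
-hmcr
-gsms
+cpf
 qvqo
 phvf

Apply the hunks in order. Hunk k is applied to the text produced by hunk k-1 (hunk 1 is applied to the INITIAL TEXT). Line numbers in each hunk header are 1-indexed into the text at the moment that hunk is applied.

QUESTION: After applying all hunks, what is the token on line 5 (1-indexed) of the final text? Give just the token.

Hunk 1: at line 3 remove [xnwap,ssx,kjrh] add [rwnx] -> 7 lines: ehewy osqi uln rnp rwnx qvqo phvf
Hunk 2: at line 1 remove [uln,rnp,rwnx] add [ran] -> 5 lines: ehewy osqi ran qvqo phvf
Hunk 3: at line 1 remove [ran] add [nksl,otqk,gsms] -> 7 lines: ehewy osqi nksl otqk gsms qvqo phvf
Hunk 4: at line 1 remove [nksl,otqk] add [vuk,tgzo] -> 7 lines: ehewy osqi vuk tgzo gsms qvqo phvf
Hunk 5: at line 2 remove [vuk,tgzo] add [hmcr] -> 6 lines: ehewy osqi hmcr gsms qvqo phvf
Hunk 6: at line 1 remove [hmcr,gsms] add [cpf] -> 5 lines: ehewy osqi cpf qvqo phvf
Final line 5: phvf

Answer: phvf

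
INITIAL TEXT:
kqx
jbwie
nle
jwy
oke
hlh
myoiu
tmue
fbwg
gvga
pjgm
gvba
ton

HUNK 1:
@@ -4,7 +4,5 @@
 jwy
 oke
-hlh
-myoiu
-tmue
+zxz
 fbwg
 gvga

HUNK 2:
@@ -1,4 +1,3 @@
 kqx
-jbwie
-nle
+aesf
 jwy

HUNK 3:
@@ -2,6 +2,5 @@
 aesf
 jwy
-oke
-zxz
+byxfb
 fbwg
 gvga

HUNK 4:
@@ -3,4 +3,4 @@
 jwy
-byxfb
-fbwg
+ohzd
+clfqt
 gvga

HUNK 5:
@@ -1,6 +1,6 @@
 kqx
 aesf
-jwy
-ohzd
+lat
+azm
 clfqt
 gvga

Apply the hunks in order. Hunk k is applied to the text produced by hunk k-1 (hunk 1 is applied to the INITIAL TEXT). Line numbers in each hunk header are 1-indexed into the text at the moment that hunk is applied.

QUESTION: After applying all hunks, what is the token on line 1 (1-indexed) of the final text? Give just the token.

Hunk 1: at line 4 remove [hlh,myoiu,tmue] add [zxz] -> 11 lines: kqx jbwie nle jwy oke zxz fbwg gvga pjgm gvba ton
Hunk 2: at line 1 remove [jbwie,nle] add [aesf] -> 10 lines: kqx aesf jwy oke zxz fbwg gvga pjgm gvba ton
Hunk 3: at line 2 remove [oke,zxz] add [byxfb] -> 9 lines: kqx aesf jwy byxfb fbwg gvga pjgm gvba ton
Hunk 4: at line 3 remove [byxfb,fbwg] add [ohzd,clfqt] -> 9 lines: kqx aesf jwy ohzd clfqt gvga pjgm gvba ton
Hunk 5: at line 1 remove [jwy,ohzd] add [lat,azm] -> 9 lines: kqx aesf lat azm clfqt gvga pjgm gvba ton
Final line 1: kqx

Answer: kqx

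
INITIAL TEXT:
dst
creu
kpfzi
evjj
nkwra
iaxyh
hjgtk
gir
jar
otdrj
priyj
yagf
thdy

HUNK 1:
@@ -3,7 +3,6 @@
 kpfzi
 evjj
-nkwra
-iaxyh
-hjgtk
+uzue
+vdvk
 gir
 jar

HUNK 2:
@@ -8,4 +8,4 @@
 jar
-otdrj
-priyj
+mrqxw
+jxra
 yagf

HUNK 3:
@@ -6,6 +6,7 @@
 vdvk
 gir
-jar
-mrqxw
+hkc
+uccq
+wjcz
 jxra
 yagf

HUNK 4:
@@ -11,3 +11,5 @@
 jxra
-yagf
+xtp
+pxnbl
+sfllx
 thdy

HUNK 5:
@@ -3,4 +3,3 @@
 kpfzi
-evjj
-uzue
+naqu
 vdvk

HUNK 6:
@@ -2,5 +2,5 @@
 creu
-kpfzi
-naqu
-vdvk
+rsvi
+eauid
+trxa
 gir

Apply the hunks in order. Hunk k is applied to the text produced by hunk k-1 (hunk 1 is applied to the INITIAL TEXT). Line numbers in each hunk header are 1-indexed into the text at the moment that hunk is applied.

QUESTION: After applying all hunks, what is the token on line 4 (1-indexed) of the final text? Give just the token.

Answer: eauid

Derivation:
Hunk 1: at line 3 remove [nkwra,iaxyh,hjgtk] add [uzue,vdvk] -> 12 lines: dst creu kpfzi evjj uzue vdvk gir jar otdrj priyj yagf thdy
Hunk 2: at line 8 remove [otdrj,priyj] add [mrqxw,jxra] -> 12 lines: dst creu kpfzi evjj uzue vdvk gir jar mrqxw jxra yagf thdy
Hunk 3: at line 6 remove [jar,mrqxw] add [hkc,uccq,wjcz] -> 13 lines: dst creu kpfzi evjj uzue vdvk gir hkc uccq wjcz jxra yagf thdy
Hunk 4: at line 11 remove [yagf] add [xtp,pxnbl,sfllx] -> 15 lines: dst creu kpfzi evjj uzue vdvk gir hkc uccq wjcz jxra xtp pxnbl sfllx thdy
Hunk 5: at line 3 remove [evjj,uzue] add [naqu] -> 14 lines: dst creu kpfzi naqu vdvk gir hkc uccq wjcz jxra xtp pxnbl sfllx thdy
Hunk 6: at line 2 remove [kpfzi,naqu,vdvk] add [rsvi,eauid,trxa] -> 14 lines: dst creu rsvi eauid trxa gir hkc uccq wjcz jxra xtp pxnbl sfllx thdy
Final line 4: eauid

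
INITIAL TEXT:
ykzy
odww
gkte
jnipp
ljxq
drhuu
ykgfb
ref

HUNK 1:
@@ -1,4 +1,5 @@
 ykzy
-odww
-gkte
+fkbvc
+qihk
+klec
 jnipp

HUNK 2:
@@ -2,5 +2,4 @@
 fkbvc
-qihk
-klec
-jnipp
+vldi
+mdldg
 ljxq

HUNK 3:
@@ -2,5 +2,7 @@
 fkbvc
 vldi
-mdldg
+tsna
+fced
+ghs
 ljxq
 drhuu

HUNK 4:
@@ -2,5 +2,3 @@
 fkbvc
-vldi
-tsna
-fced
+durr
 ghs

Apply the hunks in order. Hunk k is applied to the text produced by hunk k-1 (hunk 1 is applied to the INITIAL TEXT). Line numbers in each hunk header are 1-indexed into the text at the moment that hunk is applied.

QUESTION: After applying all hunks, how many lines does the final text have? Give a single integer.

Answer: 8

Derivation:
Hunk 1: at line 1 remove [odww,gkte] add [fkbvc,qihk,klec] -> 9 lines: ykzy fkbvc qihk klec jnipp ljxq drhuu ykgfb ref
Hunk 2: at line 2 remove [qihk,klec,jnipp] add [vldi,mdldg] -> 8 lines: ykzy fkbvc vldi mdldg ljxq drhuu ykgfb ref
Hunk 3: at line 2 remove [mdldg] add [tsna,fced,ghs] -> 10 lines: ykzy fkbvc vldi tsna fced ghs ljxq drhuu ykgfb ref
Hunk 4: at line 2 remove [vldi,tsna,fced] add [durr] -> 8 lines: ykzy fkbvc durr ghs ljxq drhuu ykgfb ref
Final line count: 8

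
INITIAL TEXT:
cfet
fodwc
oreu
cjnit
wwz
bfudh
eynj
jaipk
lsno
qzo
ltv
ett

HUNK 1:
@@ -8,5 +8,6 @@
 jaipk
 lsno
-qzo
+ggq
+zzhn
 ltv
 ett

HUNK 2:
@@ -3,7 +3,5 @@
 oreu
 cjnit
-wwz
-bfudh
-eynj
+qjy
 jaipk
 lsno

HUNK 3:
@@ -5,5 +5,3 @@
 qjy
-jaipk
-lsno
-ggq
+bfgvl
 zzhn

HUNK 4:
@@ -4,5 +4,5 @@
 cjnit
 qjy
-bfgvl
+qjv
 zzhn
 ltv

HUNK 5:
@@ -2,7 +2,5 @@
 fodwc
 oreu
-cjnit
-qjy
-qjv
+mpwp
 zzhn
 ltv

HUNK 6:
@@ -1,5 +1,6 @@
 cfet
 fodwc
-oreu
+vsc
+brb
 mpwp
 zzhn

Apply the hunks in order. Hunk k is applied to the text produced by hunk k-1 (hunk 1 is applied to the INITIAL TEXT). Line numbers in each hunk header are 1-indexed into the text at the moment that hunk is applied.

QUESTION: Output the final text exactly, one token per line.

Hunk 1: at line 8 remove [qzo] add [ggq,zzhn] -> 13 lines: cfet fodwc oreu cjnit wwz bfudh eynj jaipk lsno ggq zzhn ltv ett
Hunk 2: at line 3 remove [wwz,bfudh,eynj] add [qjy] -> 11 lines: cfet fodwc oreu cjnit qjy jaipk lsno ggq zzhn ltv ett
Hunk 3: at line 5 remove [jaipk,lsno,ggq] add [bfgvl] -> 9 lines: cfet fodwc oreu cjnit qjy bfgvl zzhn ltv ett
Hunk 4: at line 4 remove [bfgvl] add [qjv] -> 9 lines: cfet fodwc oreu cjnit qjy qjv zzhn ltv ett
Hunk 5: at line 2 remove [cjnit,qjy,qjv] add [mpwp] -> 7 lines: cfet fodwc oreu mpwp zzhn ltv ett
Hunk 6: at line 1 remove [oreu] add [vsc,brb] -> 8 lines: cfet fodwc vsc brb mpwp zzhn ltv ett

Answer: cfet
fodwc
vsc
brb
mpwp
zzhn
ltv
ett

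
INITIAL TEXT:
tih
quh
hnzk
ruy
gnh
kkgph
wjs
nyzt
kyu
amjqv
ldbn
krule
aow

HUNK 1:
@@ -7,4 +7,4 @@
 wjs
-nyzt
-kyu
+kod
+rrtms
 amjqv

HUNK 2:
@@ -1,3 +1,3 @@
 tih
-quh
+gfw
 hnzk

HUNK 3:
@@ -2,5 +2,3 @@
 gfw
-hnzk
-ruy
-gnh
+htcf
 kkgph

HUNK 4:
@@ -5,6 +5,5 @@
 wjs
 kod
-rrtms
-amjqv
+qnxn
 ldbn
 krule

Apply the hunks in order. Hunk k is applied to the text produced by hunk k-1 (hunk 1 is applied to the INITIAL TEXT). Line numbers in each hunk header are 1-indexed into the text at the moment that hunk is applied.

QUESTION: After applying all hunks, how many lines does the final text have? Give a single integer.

Hunk 1: at line 7 remove [nyzt,kyu] add [kod,rrtms] -> 13 lines: tih quh hnzk ruy gnh kkgph wjs kod rrtms amjqv ldbn krule aow
Hunk 2: at line 1 remove [quh] add [gfw] -> 13 lines: tih gfw hnzk ruy gnh kkgph wjs kod rrtms amjqv ldbn krule aow
Hunk 3: at line 2 remove [hnzk,ruy,gnh] add [htcf] -> 11 lines: tih gfw htcf kkgph wjs kod rrtms amjqv ldbn krule aow
Hunk 4: at line 5 remove [rrtms,amjqv] add [qnxn] -> 10 lines: tih gfw htcf kkgph wjs kod qnxn ldbn krule aow
Final line count: 10

Answer: 10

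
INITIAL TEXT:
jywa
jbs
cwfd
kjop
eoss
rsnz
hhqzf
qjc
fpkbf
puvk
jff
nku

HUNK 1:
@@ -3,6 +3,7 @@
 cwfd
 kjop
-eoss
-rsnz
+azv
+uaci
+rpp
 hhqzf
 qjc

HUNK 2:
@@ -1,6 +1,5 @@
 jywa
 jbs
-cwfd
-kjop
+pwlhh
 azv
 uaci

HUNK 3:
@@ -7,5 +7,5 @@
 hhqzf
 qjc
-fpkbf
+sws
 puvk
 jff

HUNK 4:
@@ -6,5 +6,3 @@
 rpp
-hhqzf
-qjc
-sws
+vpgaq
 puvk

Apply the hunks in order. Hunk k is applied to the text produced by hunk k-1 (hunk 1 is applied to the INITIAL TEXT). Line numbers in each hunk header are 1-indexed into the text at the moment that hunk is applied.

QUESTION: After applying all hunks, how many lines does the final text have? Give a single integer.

Answer: 10

Derivation:
Hunk 1: at line 3 remove [eoss,rsnz] add [azv,uaci,rpp] -> 13 lines: jywa jbs cwfd kjop azv uaci rpp hhqzf qjc fpkbf puvk jff nku
Hunk 2: at line 1 remove [cwfd,kjop] add [pwlhh] -> 12 lines: jywa jbs pwlhh azv uaci rpp hhqzf qjc fpkbf puvk jff nku
Hunk 3: at line 7 remove [fpkbf] add [sws] -> 12 lines: jywa jbs pwlhh azv uaci rpp hhqzf qjc sws puvk jff nku
Hunk 4: at line 6 remove [hhqzf,qjc,sws] add [vpgaq] -> 10 lines: jywa jbs pwlhh azv uaci rpp vpgaq puvk jff nku
Final line count: 10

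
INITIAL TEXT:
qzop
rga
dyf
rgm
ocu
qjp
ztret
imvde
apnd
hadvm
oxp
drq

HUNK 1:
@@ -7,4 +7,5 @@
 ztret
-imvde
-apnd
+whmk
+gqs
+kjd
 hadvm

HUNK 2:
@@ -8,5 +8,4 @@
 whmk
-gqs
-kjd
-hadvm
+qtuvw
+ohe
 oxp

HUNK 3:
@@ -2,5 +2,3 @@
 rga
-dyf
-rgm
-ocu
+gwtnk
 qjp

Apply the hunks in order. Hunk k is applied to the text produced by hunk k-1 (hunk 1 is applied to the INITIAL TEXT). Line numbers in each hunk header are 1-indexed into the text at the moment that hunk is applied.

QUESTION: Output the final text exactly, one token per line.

Hunk 1: at line 7 remove [imvde,apnd] add [whmk,gqs,kjd] -> 13 lines: qzop rga dyf rgm ocu qjp ztret whmk gqs kjd hadvm oxp drq
Hunk 2: at line 8 remove [gqs,kjd,hadvm] add [qtuvw,ohe] -> 12 lines: qzop rga dyf rgm ocu qjp ztret whmk qtuvw ohe oxp drq
Hunk 3: at line 2 remove [dyf,rgm,ocu] add [gwtnk] -> 10 lines: qzop rga gwtnk qjp ztret whmk qtuvw ohe oxp drq

Answer: qzop
rga
gwtnk
qjp
ztret
whmk
qtuvw
ohe
oxp
drq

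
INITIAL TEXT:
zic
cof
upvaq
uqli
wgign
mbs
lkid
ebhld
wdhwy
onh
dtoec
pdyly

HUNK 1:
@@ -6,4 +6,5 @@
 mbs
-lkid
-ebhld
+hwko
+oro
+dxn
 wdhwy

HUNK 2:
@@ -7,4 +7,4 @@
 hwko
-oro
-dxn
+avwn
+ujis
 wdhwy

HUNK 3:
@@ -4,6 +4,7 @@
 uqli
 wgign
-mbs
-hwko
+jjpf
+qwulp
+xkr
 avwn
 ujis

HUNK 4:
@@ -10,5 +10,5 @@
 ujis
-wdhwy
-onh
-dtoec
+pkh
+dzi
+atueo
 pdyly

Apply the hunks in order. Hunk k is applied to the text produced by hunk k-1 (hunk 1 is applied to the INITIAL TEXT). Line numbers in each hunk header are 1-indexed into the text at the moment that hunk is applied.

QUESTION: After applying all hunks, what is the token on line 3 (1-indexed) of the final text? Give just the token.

Answer: upvaq

Derivation:
Hunk 1: at line 6 remove [lkid,ebhld] add [hwko,oro,dxn] -> 13 lines: zic cof upvaq uqli wgign mbs hwko oro dxn wdhwy onh dtoec pdyly
Hunk 2: at line 7 remove [oro,dxn] add [avwn,ujis] -> 13 lines: zic cof upvaq uqli wgign mbs hwko avwn ujis wdhwy onh dtoec pdyly
Hunk 3: at line 4 remove [mbs,hwko] add [jjpf,qwulp,xkr] -> 14 lines: zic cof upvaq uqli wgign jjpf qwulp xkr avwn ujis wdhwy onh dtoec pdyly
Hunk 4: at line 10 remove [wdhwy,onh,dtoec] add [pkh,dzi,atueo] -> 14 lines: zic cof upvaq uqli wgign jjpf qwulp xkr avwn ujis pkh dzi atueo pdyly
Final line 3: upvaq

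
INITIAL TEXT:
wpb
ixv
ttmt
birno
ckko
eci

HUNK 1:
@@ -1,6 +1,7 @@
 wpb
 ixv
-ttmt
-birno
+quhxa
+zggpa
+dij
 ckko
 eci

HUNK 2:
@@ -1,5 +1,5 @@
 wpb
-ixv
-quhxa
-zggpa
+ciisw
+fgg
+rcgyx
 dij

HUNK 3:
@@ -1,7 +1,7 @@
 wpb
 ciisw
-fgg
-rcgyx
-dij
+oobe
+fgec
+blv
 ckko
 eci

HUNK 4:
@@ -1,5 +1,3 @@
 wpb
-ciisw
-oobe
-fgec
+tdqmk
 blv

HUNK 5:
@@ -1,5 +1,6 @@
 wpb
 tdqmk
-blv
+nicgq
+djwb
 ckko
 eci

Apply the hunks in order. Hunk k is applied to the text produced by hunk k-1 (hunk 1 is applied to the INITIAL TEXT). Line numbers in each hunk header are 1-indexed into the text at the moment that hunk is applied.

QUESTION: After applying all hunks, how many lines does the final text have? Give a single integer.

Hunk 1: at line 1 remove [ttmt,birno] add [quhxa,zggpa,dij] -> 7 lines: wpb ixv quhxa zggpa dij ckko eci
Hunk 2: at line 1 remove [ixv,quhxa,zggpa] add [ciisw,fgg,rcgyx] -> 7 lines: wpb ciisw fgg rcgyx dij ckko eci
Hunk 3: at line 1 remove [fgg,rcgyx,dij] add [oobe,fgec,blv] -> 7 lines: wpb ciisw oobe fgec blv ckko eci
Hunk 4: at line 1 remove [ciisw,oobe,fgec] add [tdqmk] -> 5 lines: wpb tdqmk blv ckko eci
Hunk 5: at line 1 remove [blv] add [nicgq,djwb] -> 6 lines: wpb tdqmk nicgq djwb ckko eci
Final line count: 6

Answer: 6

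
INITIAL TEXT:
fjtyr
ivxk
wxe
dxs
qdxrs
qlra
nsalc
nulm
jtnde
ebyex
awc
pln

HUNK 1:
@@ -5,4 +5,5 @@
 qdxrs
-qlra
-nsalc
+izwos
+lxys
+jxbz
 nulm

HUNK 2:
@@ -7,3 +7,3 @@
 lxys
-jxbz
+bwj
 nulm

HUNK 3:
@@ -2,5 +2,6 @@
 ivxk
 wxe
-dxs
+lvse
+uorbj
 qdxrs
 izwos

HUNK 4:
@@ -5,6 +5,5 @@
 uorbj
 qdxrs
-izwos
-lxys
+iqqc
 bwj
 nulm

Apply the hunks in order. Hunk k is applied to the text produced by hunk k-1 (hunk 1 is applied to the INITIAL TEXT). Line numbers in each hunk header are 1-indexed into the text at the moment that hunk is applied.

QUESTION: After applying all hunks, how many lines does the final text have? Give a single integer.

Answer: 13

Derivation:
Hunk 1: at line 5 remove [qlra,nsalc] add [izwos,lxys,jxbz] -> 13 lines: fjtyr ivxk wxe dxs qdxrs izwos lxys jxbz nulm jtnde ebyex awc pln
Hunk 2: at line 7 remove [jxbz] add [bwj] -> 13 lines: fjtyr ivxk wxe dxs qdxrs izwos lxys bwj nulm jtnde ebyex awc pln
Hunk 3: at line 2 remove [dxs] add [lvse,uorbj] -> 14 lines: fjtyr ivxk wxe lvse uorbj qdxrs izwos lxys bwj nulm jtnde ebyex awc pln
Hunk 4: at line 5 remove [izwos,lxys] add [iqqc] -> 13 lines: fjtyr ivxk wxe lvse uorbj qdxrs iqqc bwj nulm jtnde ebyex awc pln
Final line count: 13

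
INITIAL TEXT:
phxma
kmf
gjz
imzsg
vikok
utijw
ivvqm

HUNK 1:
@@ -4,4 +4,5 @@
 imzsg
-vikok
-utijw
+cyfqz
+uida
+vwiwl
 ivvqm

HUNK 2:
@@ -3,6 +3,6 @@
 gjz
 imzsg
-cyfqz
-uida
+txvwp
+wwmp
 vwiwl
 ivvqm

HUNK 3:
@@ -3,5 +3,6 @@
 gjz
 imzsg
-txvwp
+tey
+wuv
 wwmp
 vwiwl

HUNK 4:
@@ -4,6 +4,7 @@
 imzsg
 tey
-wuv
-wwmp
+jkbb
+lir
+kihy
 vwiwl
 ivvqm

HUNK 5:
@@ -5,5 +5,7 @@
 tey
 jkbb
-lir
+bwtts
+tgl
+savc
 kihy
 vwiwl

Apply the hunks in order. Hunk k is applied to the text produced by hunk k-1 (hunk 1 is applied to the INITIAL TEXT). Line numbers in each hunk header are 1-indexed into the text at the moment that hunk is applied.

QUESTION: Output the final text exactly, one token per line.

Hunk 1: at line 4 remove [vikok,utijw] add [cyfqz,uida,vwiwl] -> 8 lines: phxma kmf gjz imzsg cyfqz uida vwiwl ivvqm
Hunk 2: at line 3 remove [cyfqz,uida] add [txvwp,wwmp] -> 8 lines: phxma kmf gjz imzsg txvwp wwmp vwiwl ivvqm
Hunk 3: at line 3 remove [txvwp] add [tey,wuv] -> 9 lines: phxma kmf gjz imzsg tey wuv wwmp vwiwl ivvqm
Hunk 4: at line 4 remove [wuv,wwmp] add [jkbb,lir,kihy] -> 10 lines: phxma kmf gjz imzsg tey jkbb lir kihy vwiwl ivvqm
Hunk 5: at line 5 remove [lir] add [bwtts,tgl,savc] -> 12 lines: phxma kmf gjz imzsg tey jkbb bwtts tgl savc kihy vwiwl ivvqm

Answer: phxma
kmf
gjz
imzsg
tey
jkbb
bwtts
tgl
savc
kihy
vwiwl
ivvqm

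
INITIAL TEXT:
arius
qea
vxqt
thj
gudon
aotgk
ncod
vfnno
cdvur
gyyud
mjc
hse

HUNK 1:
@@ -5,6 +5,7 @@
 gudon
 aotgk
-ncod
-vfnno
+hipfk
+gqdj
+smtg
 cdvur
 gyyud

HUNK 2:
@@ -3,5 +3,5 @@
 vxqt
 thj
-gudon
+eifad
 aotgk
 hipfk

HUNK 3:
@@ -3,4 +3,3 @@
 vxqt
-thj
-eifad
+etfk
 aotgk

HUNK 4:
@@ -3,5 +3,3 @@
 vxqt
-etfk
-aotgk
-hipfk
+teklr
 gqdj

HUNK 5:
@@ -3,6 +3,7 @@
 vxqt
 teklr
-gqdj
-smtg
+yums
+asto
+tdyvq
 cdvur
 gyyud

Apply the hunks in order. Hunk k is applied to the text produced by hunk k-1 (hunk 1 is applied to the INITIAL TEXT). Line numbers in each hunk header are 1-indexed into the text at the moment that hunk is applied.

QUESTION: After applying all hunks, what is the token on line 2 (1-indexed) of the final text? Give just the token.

Hunk 1: at line 5 remove [ncod,vfnno] add [hipfk,gqdj,smtg] -> 13 lines: arius qea vxqt thj gudon aotgk hipfk gqdj smtg cdvur gyyud mjc hse
Hunk 2: at line 3 remove [gudon] add [eifad] -> 13 lines: arius qea vxqt thj eifad aotgk hipfk gqdj smtg cdvur gyyud mjc hse
Hunk 3: at line 3 remove [thj,eifad] add [etfk] -> 12 lines: arius qea vxqt etfk aotgk hipfk gqdj smtg cdvur gyyud mjc hse
Hunk 4: at line 3 remove [etfk,aotgk,hipfk] add [teklr] -> 10 lines: arius qea vxqt teklr gqdj smtg cdvur gyyud mjc hse
Hunk 5: at line 3 remove [gqdj,smtg] add [yums,asto,tdyvq] -> 11 lines: arius qea vxqt teklr yums asto tdyvq cdvur gyyud mjc hse
Final line 2: qea

Answer: qea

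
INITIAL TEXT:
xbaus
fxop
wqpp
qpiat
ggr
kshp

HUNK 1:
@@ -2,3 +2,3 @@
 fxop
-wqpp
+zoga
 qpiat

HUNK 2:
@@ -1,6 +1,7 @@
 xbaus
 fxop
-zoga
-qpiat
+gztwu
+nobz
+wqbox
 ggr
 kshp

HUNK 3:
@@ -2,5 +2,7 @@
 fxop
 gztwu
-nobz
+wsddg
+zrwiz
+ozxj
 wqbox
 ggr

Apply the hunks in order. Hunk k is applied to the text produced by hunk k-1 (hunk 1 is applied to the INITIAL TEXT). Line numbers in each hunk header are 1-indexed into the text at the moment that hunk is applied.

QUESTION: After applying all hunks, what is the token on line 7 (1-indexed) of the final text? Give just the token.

Hunk 1: at line 2 remove [wqpp] add [zoga] -> 6 lines: xbaus fxop zoga qpiat ggr kshp
Hunk 2: at line 1 remove [zoga,qpiat] add [gztwu,nobz,wqbox] -> 7 lines: xbaus fxop gztwu nobz wqbox ggr kshp
Hunk 3: at line 2 remove [nobz] add [wsddg,zrwiz,ozxj] -> 9 lines: xbaus fxop gztwu wsddg zrwiz ozxj wqbox ggr kshp
Final line 7: wqbox

Answer: wqbox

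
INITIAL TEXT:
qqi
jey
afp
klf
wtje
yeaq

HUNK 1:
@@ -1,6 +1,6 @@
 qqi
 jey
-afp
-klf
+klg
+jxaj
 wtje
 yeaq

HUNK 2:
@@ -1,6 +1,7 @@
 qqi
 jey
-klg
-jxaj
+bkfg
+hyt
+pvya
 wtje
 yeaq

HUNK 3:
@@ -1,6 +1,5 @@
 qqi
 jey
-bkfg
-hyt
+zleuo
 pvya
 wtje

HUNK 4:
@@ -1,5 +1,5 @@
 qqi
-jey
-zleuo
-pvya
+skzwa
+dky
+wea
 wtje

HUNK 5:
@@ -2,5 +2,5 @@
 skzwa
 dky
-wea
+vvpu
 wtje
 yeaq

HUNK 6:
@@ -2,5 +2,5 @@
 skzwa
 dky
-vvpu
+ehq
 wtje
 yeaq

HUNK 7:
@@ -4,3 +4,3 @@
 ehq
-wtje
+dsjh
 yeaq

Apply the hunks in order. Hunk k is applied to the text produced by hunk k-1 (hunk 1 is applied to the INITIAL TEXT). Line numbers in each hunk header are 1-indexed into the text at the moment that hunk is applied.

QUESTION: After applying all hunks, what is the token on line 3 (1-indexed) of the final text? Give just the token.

Hunk 1: at line 1 remove [afp,klf] add [klg,jxaj] -> 6 lines: qqi jey klg jxaj wtje yeaq
Hunk 2: at line 1 remove [klg,jxaj] add [bkfg,hyt,pvya] -> 7 lines: qqi jey bkfg hyt pvya wtje yeaq
Hunk 3: at line 1 remove [bkfg,hyt] add [zleuo] -> 6 lines: qqi jey zleuo pvya wtje yeaq
Hunk 4: at line 1 remove [jey,zleuo,pvya] add [skzwa,dky,wea] -> 6 lines: qqi skzwa dky wea wtje yeaq
Hunk 5: at line 2 remove [wea] add [vvpu] -> 6 lines: qqi skzwa dky vvpu wtje yeaq
Hunk 6: at line 2 remove [vvpu] add [ehq] -> 6 lines: qqi skzwa dky ehq wtje yeaq
Hunk 7: at line 4 remove [wtje] add [dsjh] -> 6 lines: qqi skzwa dky ehq dsjh yeaq
Final line 3: dky

Answer: dky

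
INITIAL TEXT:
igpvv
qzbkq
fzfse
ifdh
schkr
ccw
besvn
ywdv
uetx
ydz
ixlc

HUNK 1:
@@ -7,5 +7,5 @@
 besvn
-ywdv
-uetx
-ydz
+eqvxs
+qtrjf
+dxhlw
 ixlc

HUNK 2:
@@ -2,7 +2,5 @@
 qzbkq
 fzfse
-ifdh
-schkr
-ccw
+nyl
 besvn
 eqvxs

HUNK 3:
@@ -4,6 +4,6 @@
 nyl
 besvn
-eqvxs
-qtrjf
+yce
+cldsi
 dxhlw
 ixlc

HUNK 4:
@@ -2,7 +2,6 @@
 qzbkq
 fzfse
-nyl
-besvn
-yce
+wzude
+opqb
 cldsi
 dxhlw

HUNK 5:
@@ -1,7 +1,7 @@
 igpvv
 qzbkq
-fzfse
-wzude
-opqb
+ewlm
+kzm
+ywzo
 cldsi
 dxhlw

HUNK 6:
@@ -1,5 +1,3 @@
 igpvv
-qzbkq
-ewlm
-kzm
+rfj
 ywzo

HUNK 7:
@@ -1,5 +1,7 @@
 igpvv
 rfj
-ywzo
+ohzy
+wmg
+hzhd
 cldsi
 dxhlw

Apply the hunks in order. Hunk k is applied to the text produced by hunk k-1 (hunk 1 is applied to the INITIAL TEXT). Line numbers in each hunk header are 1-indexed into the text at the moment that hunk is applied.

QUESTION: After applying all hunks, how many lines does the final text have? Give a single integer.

Answer: 8

Derivation:
Hunk 1: at line 7 remove [ywdv,uetx,ydz] add [eqvxs,qtrjf,dxhlw] -> 11 lines: igpvv qzbkq fzfse ifdh schkr ccw besvn eqvxs qtrjf dxhlw ixlc
Hunk 2: at line 2 remove [ifdh,schkr,ccw] add [nyl] -> 9 lines: igpvv qzbkq fzfse nyl besvn eqvxs qtrjf dxhlw ixlc
Hunk 3: at line 4 remove [eqvxs,qtrjf] add [yce,cldsi] -> 9 lines: igpvv qzbkq fzfse nyl besvn yce cldsi dxhlw ixlc
Hunk 4: at line 2 remove [nyl,besvn,yce] add [wzude,opqb] -> 8 lines: igpvv qzbkq fzfse wzude opqb cldsi dxhlw ixlc
Hunk 5: at line 1 remove [fzfse,wzude,opqb] add [ewlm,kzm,ywzo] -> 8 lines: igpvv qzbkq ewlm kzm ywzo cldsi dxhlw ixlc
Hunk 6: at line 1 remove [qzbkq,ewlm,kzm] add [rfj] -> 6 lines: igpvv rfj ywzo cldsi dxhlw ixlc
Hunk 7: at line 1 remove [ywzo] add [ohzy,wmg,hzhd] -> 8 lines: igpvv rfj ohzy wmg hzhd cldsi dxhlw ixlc
Final line count: 8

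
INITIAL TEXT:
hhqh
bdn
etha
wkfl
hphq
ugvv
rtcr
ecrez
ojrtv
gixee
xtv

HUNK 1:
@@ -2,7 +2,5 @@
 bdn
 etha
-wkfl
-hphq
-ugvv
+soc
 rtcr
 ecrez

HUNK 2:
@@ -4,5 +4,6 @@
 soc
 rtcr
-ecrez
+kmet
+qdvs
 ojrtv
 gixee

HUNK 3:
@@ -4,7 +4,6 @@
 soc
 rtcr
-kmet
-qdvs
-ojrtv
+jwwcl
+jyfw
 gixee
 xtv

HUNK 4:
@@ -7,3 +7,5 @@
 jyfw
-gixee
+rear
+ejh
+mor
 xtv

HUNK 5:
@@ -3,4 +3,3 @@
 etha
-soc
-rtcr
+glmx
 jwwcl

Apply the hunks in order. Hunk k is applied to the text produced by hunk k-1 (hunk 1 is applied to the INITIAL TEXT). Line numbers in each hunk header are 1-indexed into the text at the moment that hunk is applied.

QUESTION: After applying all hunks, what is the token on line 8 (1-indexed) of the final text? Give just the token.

Answer: ejh

Derivation:
Hunk 1: at line 2 remove [wkfl,hphq,ugvv] add [soc] -> 9 lines: hhqh bdn etha soc rtcr ecrez ojrtv gixee xtv
Hunk 2: at line 4 remove [ecrez] add [kmet,qdvs] -> 10 lines: hhqh bdn etha soc rtcr kmet qdvs ojrtv gixee xtv
Hunk 3: at line 4 remove [kmet,qdvs,ojrtv] add [jwwcl,jyfw] -> 9 lines: hhqh bdn etha soc rtcr jwwcl jyfw gixee xtv
Hunk 4: at line 7 remove [gixee] add [rear,ejh,mor] -> 11 lines: hhqh bdn etha soc rtcr jwwcl jyfw rear ejh mor xtv
Hunk 5: at line 3 remove [soc,rtcr] add [glmx] -> 10 lines: hhqh bdn etha glmx jwwcl jyfw rear ejh mor xtv
Final line 8: ejh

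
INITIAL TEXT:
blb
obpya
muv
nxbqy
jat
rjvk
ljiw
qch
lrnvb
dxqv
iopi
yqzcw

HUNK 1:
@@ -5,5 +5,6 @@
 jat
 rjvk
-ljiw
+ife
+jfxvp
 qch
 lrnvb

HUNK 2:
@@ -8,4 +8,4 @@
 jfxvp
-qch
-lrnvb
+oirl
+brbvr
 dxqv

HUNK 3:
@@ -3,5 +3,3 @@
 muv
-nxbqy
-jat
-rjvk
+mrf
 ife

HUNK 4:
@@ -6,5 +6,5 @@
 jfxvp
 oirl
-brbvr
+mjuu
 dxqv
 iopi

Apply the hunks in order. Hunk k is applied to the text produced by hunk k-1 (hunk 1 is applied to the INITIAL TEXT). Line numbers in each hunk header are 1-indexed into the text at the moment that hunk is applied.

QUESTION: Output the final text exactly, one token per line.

Answer: blb
obpya
muv
mrf
ife
jfxvp
oirl
mjuu
dxqv
iopi
yqzcw

Derivation:
Hunk 1: at line 5 remove [ljiw] add [ife,jfxvp] -> 13 lines: blb obpya muv nxbqy jat rjvk ife jfxvp qch lrnvb dxqv iopi yqzcw
Hunk 2: at line 8 remove [qch,lrnvb] add [oirl,brbvr] -> 13 lines: blb obpya muv nxbqy jat rjvk ife jfxvp oirl brbvr dxqv iopi yqzcw
Hunk 3: at line 3 remove [nxbqy,jat,rjvk] add [mrf] -> 11 lines: blb obpya muv mrf ife jfxvp oirl brbvr dxqv iopi yqzcw
Hunk 4: at line 6 remove [brbvr] add [mjuu] -> 11 lines: blb obpya muv mrf ife jfxvp oirl mjuu dxqv iopi yqzcw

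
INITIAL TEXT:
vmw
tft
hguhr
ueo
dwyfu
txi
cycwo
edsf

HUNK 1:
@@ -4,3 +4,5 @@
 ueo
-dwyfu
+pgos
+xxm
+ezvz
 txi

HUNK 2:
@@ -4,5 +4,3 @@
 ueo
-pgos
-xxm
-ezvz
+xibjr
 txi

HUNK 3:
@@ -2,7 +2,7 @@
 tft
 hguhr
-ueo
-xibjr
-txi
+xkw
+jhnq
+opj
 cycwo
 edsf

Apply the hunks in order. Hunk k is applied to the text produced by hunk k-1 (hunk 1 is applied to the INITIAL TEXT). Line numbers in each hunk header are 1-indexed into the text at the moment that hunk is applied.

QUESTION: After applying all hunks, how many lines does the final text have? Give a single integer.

Answer: 8

Derivation:
Hunk 1: at line 4 remove [dwyfu] add [pgos,xxm,ezvz] -> 10 lines: vmw tft hguhr ueo pgos xxm ezvz txi cycwo edsf
Hunk 2: at line 4 remove [pgos,xxm,ezvz] add [xibjr] -> 8 lines: vmw tft hguhr ueo xibjr txi cycwo edsf
Hunk 3: at line 2 remove [ueo,xibjr,txi] add [xkw,jhnq,opj] -> 8 lines: vmw tft hguhr xkw jhnq opj cycwo edsf
Final line count: 8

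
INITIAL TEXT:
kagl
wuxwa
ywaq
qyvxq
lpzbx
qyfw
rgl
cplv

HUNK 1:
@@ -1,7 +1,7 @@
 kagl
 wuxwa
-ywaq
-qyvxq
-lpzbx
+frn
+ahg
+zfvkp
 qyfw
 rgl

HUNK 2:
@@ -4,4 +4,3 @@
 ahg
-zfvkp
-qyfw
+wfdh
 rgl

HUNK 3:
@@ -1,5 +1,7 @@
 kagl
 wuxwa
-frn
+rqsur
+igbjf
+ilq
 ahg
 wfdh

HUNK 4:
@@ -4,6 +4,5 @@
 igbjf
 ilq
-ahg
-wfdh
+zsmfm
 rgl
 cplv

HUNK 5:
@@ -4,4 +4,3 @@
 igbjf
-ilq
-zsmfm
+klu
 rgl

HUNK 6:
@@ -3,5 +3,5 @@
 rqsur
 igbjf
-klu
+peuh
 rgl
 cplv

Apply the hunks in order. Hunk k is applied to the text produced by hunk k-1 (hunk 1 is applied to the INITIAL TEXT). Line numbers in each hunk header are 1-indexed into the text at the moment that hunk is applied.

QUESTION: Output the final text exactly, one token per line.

Hunk 1: at line 1 remove [ywaq,qyvxq,lpzbx] add [frn,ahg,zfvkp] -> 8 lines: kagl wuxwa frn ahg zfvkp qyfw rgl cplv
Hunk 2: at line 4 remove [zfvkp,qyfw] add [wfdh] -> 7 lines: kagl wuxwa frn ahg wfdh rgl cplv
Hunk 3: at line 1 remove [frn] add [rqsur,igbjf,ilq] -> 9 lines: kagl wuxwa rqsur igbjf ilq ahg wfdh rgl cplv
Hunk 4: at line 4 remove [ahg,wfdh] add [zsmfm] -> 8 lines: kagl wuxwa rqsur igbjf ilq zsmfm rgl cplv
Hunk 5: at line 4 remove [ilq,zsmfm] add [klu] -> 7 lines: kagl wuxwa rqsur igbjf klu rgl cplv
Hunk 6: at line 3 remove [klu] add [peuh] -> 7 lines: kagl wuxwa rqsur igbjf peuh rgl cplv

Answer: kagl
wuxwa
rqsur
igbjf
peuh
rgl
cplv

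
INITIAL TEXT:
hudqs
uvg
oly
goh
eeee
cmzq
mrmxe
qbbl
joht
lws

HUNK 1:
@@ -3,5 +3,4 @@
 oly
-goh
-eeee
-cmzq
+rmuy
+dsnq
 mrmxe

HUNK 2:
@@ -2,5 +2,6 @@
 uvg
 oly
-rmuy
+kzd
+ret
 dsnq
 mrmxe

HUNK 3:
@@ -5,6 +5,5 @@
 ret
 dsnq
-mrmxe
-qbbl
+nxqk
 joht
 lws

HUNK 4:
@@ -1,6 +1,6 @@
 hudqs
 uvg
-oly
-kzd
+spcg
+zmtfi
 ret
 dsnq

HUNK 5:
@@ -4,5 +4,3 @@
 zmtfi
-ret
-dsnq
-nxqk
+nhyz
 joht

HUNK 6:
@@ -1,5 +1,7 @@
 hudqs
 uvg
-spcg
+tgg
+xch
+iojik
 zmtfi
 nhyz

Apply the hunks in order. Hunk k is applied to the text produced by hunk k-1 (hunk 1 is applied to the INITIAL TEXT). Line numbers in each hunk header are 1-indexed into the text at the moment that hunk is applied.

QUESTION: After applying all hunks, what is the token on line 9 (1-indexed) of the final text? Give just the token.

Hunk 1: at line 3 remove [goh,eeee,cmzq] add [rmuy,dsnq] -> 9 lines: hudqs uvg oly rmuy dsnq mrmxe qbbl joht lws
Hunk 2: at line 2 remove [rmuy] add [kzd,ret] -> 10 lines: hudqs uvg oly kzd ret dsnq mrmxe qbbl joht lws
Hunk 3: at line 5 remove [mrmxe,qbbl] add [nxqk] -> 9 lines: hudqs uvg oly kzd ret dsnq nxqk joht lws
Hunk 4: at line 1 remove [oly,kzd] add [spcg,zmtfi] -> 9 lines: hudqs uvg spcg zmtfi ret dsnq nxqk joht lws
Hunk 5: at line 4 remove [ret,dsnq,nxqk] add [nhyz] -> 7 lines: hudqs uvg spcg zmtfi nhyz joht lws
Hunk 6: at line 1 remove [spcg] add [tgg,xch,iojik] -> 9 lines: hudqs uvg tgg xch iojik zmtfi nhyz joht lws
Final line 9: lws

Answer: lws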